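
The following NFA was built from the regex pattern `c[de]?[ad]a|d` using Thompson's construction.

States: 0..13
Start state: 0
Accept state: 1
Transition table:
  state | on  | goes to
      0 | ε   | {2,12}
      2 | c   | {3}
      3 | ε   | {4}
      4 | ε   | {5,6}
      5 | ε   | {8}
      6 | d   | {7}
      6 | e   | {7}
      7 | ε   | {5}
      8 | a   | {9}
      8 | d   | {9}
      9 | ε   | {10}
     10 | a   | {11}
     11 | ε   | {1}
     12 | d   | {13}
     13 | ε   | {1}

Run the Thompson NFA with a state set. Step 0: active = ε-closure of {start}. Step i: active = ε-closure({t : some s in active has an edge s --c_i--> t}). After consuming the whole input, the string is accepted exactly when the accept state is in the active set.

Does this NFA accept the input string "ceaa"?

Answer: ACCEPT

Derivation:
initial (ε-close {0}): {0,2,12}
'c' @ 1: {3,4,5,6,8}
'e' @ 2: {5,7,8}
'a' @ 3: {9,10}
'a' @ 4: {1,11}  ✓accept
after full input: {1,11}  (accept=1 in)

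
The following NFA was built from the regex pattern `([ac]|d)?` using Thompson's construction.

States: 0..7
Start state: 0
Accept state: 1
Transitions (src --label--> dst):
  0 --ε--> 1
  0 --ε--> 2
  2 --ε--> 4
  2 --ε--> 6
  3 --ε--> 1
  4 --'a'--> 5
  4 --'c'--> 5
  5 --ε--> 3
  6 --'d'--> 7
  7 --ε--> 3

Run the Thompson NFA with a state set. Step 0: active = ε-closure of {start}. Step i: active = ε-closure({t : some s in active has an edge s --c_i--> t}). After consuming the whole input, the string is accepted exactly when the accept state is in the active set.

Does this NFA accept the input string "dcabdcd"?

S₀ = ε-closure({0}) = {0,1,2,4,6}
'd' @ 1: {1,3,7}  (accept∈set)
'c' @ 2: {}  — dead — no transitions
rest 'abdcd' ignored (set empty)
final: {}; accept 1 not in set

Answer: REJECT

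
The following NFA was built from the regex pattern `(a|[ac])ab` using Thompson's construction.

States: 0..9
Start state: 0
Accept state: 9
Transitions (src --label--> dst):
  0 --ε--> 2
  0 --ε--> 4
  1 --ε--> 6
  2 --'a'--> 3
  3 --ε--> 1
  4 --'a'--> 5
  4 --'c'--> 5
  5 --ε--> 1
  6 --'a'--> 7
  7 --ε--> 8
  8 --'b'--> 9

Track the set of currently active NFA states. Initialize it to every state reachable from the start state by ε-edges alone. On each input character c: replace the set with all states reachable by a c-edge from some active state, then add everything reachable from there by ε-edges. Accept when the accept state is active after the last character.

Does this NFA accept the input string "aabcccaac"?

S₀ = ε-closure({0}) = {0,2,4}
'a' @ 1: {1,3,5,6}
'a' @ 2: {7,8}
'b' @ 3: {9}  (accept∈set)
'c' @ 4: {}  — state set empty
rest 'ccaac' ignored (set empty)
end set {} — state 9 not in

Answer: REJECT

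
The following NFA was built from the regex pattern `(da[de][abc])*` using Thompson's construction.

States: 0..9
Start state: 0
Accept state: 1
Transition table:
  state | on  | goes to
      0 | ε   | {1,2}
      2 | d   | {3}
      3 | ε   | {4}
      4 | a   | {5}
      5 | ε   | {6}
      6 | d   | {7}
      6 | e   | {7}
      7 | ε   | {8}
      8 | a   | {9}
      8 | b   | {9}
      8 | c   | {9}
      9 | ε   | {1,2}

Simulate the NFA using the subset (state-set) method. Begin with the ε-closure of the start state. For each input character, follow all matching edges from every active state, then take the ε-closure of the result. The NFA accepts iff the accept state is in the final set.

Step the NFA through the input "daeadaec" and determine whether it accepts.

initial (ε-close {0}): {0,1,2}
'd' @ 1: {3,4}
'a' @ 2: {5,6}
'e' @ 3: {7,8}
'a' @ 4: {1,2,9}  (accept∈set)
'd' @ 5: {3,4}
'a' @ 6: {5,6}
'e' @ 7: {7,8}
'c' @ 8: {1,2,9}  (accept∈set)
after full input: {1,2,9}  (accept=1 in)

Answer: ACCEPT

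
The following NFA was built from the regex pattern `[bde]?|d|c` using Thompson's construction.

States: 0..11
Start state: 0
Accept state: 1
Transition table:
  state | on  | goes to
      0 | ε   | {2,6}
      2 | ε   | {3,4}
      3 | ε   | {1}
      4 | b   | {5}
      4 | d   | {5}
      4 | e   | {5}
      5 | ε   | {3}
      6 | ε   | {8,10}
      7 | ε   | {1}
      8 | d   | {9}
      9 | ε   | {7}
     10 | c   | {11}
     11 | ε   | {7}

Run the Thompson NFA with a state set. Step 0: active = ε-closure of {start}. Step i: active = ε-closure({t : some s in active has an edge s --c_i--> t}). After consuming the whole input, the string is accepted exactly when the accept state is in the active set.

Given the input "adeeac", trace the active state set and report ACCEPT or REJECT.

start: ε-closure({0}) = {0,1,2,3,4,6,8,10}
'a' @ 1: {}  — state set empty
rest 'deeac' ignored (set empty)
after full input: {}  (accept=1 not in)

Answer: REJECT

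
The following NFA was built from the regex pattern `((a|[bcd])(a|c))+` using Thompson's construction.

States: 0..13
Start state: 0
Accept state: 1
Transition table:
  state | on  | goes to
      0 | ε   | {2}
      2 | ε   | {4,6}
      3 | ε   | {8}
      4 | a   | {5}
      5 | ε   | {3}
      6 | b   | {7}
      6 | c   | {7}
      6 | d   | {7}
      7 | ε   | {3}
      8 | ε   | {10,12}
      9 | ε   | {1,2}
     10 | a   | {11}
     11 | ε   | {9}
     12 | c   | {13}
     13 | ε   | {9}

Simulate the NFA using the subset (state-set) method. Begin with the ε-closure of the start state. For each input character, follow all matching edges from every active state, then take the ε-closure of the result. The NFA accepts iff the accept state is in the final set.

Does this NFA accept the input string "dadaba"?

Answer: ACCEPT

Derivation:
S₀ = ε-closure({0}) = {0,2,4,6}
'd' @ 1: {3,7,8,10,12}
'a' @ 2: {1,2,4,6,9,11}  [accepting]
'd' @ 3: {3,7,8,10,12}
'a' @ 4: {1,2,4,6,9,11}  [accepting]
'b' @ 5: {3,7,8,10,12}
'a' @ 6: {1,2,4,6,9,11}  [accepting]
final: {1,2,4,6,9,11}; accept 1 in set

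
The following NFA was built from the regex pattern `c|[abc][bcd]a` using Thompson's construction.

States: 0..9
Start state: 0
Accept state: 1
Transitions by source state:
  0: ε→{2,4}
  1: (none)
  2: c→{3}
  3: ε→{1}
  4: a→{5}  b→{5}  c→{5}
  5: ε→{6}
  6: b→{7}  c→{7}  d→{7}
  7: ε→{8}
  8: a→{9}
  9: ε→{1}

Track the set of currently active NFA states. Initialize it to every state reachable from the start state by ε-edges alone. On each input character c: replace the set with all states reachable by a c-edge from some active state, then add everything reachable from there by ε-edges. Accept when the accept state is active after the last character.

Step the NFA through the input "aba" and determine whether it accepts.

initial (ε-close {0}): {0,2,4}
'a' @ 1: {5,6}
'b' @ 2: {7,8}
'a' @ 3: {1,9}  ✓accept
after full input: {1,9}  (accept=1 in)

Answer: ACCEPT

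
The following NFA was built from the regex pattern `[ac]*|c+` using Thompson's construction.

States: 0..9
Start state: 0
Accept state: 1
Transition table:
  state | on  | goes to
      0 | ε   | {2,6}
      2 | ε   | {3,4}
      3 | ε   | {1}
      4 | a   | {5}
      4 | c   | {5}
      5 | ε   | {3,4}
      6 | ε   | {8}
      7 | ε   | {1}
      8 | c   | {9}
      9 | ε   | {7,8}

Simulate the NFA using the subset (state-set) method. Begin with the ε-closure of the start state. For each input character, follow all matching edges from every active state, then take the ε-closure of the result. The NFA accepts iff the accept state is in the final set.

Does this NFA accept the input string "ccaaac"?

Answer: ACCEPT

Steps:
initial (ε-close {0}): {0,1,2,3,4,6,8}
'c' @ 1: {1,3,4,5,7,8,9}  ✓accept
'c' @ 2: {1,3,4,5,7,8,9}  ✓accept
'a' @ 3: {1,3,4,5}  ✓accept
'a' @ 4: {1,3,4,5}  ✓accept
'a' @ 5: {1,3,4,5}  ✓accept
'c' @ 6: {1,3,4,5}  ✓accept
end set {1,3,4,5} — state 1 in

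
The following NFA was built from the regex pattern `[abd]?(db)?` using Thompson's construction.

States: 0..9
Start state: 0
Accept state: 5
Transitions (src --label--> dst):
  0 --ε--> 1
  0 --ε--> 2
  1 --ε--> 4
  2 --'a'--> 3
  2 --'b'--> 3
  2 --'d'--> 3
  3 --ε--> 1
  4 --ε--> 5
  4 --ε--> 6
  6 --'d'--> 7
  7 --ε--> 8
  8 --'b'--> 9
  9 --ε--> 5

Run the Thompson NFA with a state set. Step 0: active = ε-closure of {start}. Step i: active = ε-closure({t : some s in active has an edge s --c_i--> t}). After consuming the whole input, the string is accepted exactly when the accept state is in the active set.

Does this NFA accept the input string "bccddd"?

initial (ε-close {0}): {0,1,2,4,5,6}
'b' @ 1: {1,3,4,5,6}  ✓accept
'c' @ 2: {}  — no active states
rest 'cddd' ignored (set empty)
final: {}; accept 5 not in set

Answer: REJECT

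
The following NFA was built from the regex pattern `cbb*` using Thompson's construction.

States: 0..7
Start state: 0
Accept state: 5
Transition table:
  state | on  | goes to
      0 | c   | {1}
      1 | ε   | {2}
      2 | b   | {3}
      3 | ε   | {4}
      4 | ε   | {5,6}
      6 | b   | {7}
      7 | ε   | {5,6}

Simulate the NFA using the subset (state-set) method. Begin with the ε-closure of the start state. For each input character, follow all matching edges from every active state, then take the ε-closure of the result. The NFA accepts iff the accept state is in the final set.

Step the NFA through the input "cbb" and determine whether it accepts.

Answer: ACCEPT

Derivation:
initial (ε-close {0}): {0}
'c' @ 1: {1,2}
'b' @ 2: {3,4,5,6}  [accepting]
'b' @ 3: {5,6,7}  [accepting]
final: {5,6,7}; accept 5 in set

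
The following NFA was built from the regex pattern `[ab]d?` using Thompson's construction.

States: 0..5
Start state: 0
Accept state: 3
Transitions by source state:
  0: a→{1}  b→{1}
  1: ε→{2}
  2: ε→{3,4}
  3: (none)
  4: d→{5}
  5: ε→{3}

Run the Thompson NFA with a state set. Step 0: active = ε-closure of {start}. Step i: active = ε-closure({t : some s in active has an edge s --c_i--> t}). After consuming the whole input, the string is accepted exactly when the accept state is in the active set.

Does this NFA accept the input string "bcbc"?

initial (ε-close {0}): {0}
'b' @ 1: {1,2,3,4}  (accept∈set)
'c' @ 2: {}  — dead — no transitions
rest 'bc' ignored (set empty)
after full input: {}  (accept=3 not in)

Answer: REJECT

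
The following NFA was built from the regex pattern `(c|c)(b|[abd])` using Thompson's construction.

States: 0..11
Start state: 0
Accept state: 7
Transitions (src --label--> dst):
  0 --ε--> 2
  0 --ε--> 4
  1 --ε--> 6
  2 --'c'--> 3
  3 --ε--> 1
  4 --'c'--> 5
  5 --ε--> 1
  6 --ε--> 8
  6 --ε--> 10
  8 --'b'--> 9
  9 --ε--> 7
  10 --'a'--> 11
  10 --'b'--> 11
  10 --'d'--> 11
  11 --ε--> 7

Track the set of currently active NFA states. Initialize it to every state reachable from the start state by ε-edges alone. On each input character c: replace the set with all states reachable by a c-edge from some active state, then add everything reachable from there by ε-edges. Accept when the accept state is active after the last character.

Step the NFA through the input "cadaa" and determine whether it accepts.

Answer: REJECT

Trace:
start: ε-closure({0}) = {0,2,4}
'c' @ 1: {1,3,5,6,8,10}
'a' @ 2: {7,11}  (accept∈set)
'd' @ 3: {}  — dead — no transitions
rest 'aa' ignored (set empty)
final: {}; accept 7 not in set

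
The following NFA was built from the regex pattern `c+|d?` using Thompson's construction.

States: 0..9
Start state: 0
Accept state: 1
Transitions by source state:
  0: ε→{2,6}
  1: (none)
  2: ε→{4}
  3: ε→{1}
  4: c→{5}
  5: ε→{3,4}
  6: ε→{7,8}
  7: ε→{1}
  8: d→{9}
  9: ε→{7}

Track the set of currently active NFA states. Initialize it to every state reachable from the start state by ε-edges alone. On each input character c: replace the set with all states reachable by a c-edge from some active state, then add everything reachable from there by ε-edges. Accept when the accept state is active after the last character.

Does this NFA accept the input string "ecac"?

start: ε-closure({0}) = {0,1,2,4,6,7,8}
'e' @ 1: {}  — state set empty
rest 'cac' ignored (set empty)
end set {} — state 1 not in

Answer: REJECT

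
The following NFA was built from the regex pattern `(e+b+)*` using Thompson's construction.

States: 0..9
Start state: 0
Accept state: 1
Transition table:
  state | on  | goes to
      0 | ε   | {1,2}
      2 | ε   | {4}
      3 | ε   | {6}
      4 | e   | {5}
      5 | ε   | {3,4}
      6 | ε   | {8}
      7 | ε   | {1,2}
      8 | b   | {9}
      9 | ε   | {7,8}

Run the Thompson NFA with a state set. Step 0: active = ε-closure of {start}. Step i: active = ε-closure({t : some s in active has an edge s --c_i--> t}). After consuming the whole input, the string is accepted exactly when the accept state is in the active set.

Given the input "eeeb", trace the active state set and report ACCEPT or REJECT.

Answer: ACCEPT

Trace:
initial (ε-close {0}): {0,1,2,4}
'e' @ 1: {3,4,5,6,8}
'e' @ 2: {3,4,5,6,8}
'e' @ 3: {3,4,5,6,8}
'b' @ 4: {1,2,4,7,8,9}  ✓accept
final: {1,2,4,7,8,9}; accept 1 in set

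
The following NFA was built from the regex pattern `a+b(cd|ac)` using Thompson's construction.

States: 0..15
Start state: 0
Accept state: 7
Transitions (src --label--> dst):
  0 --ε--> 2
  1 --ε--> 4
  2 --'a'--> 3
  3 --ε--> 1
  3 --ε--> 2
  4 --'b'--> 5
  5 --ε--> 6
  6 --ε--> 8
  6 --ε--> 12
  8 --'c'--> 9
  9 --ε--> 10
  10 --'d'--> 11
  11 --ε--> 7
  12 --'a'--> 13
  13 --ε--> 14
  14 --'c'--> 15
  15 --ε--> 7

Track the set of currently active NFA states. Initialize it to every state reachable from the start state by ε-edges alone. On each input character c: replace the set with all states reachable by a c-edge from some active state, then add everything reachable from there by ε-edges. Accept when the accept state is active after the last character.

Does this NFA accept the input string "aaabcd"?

start: ε-closure({0}) = {0,2}
'a' @ 1: {1,2,3,4}
'a' @ 2: {1,2,3,4}
'a' @ 3: {1,2,3,4}
'b' @ 4: {5,6,8,12}
'c' @ 5: {9,10}
'd' @ 6: {7,11}  [accepting]
end set {7,11} — state 7 in

Answer: ACCEPT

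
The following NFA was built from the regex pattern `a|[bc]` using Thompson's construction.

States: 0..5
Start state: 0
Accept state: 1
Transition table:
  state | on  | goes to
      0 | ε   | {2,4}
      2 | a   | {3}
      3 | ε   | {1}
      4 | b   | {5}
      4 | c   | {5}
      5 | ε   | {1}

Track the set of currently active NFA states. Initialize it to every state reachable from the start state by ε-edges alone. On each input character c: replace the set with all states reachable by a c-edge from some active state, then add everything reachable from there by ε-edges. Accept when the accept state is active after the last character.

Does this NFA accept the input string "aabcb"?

initial (ε-close {0}): {0,2,4}
'a' @ 1: {1,3}  (accept∈set)
'a' @ 2: {}  — state set empty
rest 'bcb' ignored (set empty)
final: {}; accept 1 not in set

Answer: REJECT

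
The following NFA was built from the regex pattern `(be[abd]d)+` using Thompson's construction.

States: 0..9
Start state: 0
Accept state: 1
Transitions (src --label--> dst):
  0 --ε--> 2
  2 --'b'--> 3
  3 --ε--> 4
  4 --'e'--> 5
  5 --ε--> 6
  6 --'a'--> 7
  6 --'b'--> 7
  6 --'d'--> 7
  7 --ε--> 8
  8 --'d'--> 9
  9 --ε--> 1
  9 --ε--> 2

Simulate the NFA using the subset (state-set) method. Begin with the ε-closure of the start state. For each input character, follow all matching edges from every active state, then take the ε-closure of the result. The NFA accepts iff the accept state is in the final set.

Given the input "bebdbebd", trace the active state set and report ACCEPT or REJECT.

S₀ = ε-closure({0}) = {0,2}
'b' @ 1: {3,4}
'e' @ 2: {5,6}
'b' @ 3: {7,8}
'd' @ 4: {1,2,9}  [accepting]
'b' @ 5: {3,4}
'e' @ 6: {5,6}
'b' @ 7: {7,8}
'd' @ 8: {1,2,9}  [accepting]
final: {1,2,9}; accept 1 in set

Answer: ACCEPT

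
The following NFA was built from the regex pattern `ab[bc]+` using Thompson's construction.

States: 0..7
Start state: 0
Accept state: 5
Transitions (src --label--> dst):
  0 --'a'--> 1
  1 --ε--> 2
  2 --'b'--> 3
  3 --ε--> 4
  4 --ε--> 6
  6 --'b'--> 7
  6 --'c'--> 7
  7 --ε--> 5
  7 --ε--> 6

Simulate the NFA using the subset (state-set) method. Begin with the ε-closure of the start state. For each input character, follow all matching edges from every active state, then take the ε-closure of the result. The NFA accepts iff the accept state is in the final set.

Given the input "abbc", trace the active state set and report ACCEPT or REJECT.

start: ε-closure({0}) = {0}
'a' @ 1: {1,2}
'b' @ 2: {3,4,6}
'b' @ 3: {5,6,7}  (accept∈set)
'c' @ 4: {5,6,7}  (accept∈set)
end set {5,6,7} — state 5 in

Answer: ACCEPT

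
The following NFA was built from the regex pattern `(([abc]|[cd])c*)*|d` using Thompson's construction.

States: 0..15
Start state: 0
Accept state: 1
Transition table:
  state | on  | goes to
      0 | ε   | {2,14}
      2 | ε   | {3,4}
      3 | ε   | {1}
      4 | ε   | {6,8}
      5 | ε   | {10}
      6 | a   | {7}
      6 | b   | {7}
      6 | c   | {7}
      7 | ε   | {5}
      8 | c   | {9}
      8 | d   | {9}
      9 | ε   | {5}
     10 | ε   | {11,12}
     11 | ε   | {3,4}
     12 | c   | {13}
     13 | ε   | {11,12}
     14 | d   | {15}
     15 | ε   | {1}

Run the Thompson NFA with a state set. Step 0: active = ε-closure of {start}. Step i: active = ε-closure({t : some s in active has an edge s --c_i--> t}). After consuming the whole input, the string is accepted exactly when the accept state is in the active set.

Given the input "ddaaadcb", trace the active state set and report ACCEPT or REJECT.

Answer: ACCEPT

Steps:
S₀ = ε-closure({0}) = {0,1,2,3,4,6,8,14}
'd' @ 1: {1,3,4,5,6,8,9,10,11,12,15}  [accepting]
'd' @ 2: {1,3,4,5,6,8,9,10,11,12}  [accepting]
'a' @ 3: {1,3,4,5,6,7,8,10,11,12}  [accepting]
'a' @ 4: {1,3,4,5,6,7,8,10,11,12}  [accepting]
'a' @ 5: {1,3,4,5,6,7,8,10,11,12}  [accepting]
'd' @ 6: {1,3,4,5,6,8,9,10,11,12}  [accepting]
'c' @ 7: {1,3,4,5,6,7,8,9,10,11,12,13}  [accepting]
'b' @ 8: {1,3,4,5,6,7,8,10,11,12}  [accepting]
end set {1,3,4,5,6,7,8,10,11,12} — state 1 in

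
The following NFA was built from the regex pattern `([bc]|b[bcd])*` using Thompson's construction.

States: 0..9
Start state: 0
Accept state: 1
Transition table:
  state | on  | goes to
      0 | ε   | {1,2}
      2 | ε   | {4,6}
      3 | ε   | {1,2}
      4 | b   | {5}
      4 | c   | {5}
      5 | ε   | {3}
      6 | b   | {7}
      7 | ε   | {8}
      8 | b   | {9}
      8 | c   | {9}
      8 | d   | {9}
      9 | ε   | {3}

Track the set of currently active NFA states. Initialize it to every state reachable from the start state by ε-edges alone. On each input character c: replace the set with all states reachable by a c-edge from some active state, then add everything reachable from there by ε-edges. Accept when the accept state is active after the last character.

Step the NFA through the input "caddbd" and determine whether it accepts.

Answer: REJECT

Derivation:
S₀ = ε-closure({0}) = {0,1,2,4,6}
'c' @ 1: {1,2,3,4,5,6}  ✓accept
'a' @ 2: {}  — state set empty
rest 'ddbd' ignored (set empty)
final: {}; accept 1 not in set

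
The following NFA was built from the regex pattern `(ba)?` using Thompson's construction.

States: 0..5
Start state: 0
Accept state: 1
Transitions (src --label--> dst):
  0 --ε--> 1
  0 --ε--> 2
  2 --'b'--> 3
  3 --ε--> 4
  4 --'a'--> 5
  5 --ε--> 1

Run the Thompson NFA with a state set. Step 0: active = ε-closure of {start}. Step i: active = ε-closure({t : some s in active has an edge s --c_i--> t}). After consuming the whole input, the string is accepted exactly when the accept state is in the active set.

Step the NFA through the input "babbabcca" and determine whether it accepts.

Answer: REJECT

Derivation:
initial (ε-close {0}): {0,1,2}
'b' @ 1: {3,4}
'a' @ 2: {1,5}  ✓accept
'b' @ 3: {}  — state set empty
rest 'babcca' ignored (set empty)
final: {}; accept 1 not in set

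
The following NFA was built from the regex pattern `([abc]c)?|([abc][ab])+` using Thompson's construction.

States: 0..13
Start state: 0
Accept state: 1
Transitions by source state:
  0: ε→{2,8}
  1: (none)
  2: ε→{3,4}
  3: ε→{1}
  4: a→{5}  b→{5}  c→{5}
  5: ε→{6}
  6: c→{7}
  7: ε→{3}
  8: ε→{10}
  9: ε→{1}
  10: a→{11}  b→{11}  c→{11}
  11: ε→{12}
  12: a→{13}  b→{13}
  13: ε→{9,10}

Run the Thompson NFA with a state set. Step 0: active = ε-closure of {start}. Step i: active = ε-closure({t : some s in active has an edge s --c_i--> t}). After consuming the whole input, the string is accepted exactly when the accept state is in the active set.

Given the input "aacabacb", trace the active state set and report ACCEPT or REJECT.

Answer: ACCEPT

Steps:
initial (ε-close {0}): {0,1,2,3,4,8,10}
'a' @ 1: {5,6,11,12}
'a' @ 2: {1,9,10,13}  (accept∈set)
'c' @ 3: {11,12}
'a' @ 4: {1,9,10,13}  (accept∈set)
'b' @ 5: {11,12}
'a' @ 6: {1,9,10,13}  (accept∈set)
'c' @ 7: {11,12}
'b' @ 8: {1,9,10,13}  (accept∈set)
final: {1,9,10,13}; accept 1 in set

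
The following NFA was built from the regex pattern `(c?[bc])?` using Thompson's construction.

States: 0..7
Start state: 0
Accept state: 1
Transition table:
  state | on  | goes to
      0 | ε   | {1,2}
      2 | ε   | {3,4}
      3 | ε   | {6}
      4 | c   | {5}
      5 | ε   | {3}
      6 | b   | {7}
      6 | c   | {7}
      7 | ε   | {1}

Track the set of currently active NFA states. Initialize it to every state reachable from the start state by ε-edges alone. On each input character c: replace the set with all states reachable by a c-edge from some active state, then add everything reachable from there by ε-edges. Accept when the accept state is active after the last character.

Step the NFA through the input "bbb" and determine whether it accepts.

S₀ = ε-closure({0}) = {0,1,2,3,4,6}
'b' @ 1: {1,7}  (accept∈set)
'b' @ 2: {}  — no active states
rest 'b' ignored (set empty)
after full input: {}  (accept=1 not in)

Answer: REJECT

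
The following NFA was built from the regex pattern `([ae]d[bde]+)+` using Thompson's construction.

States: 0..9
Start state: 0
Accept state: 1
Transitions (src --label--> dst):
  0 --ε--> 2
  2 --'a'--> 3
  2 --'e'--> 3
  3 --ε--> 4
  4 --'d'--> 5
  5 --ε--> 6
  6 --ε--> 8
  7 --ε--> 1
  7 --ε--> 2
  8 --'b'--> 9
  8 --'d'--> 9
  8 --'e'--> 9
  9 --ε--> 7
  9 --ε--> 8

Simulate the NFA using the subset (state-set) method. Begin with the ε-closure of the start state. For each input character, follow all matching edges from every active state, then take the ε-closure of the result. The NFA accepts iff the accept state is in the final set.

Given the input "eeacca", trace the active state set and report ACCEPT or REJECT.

Answer: REJECT

Steps:
initial (ε-close {0}): {0,2}
'e' @ 1: {3,4}
'e' @ 2: {}  — state set empty
rest 'acca' ignored (set empty)
final: {}; accept 1 not in set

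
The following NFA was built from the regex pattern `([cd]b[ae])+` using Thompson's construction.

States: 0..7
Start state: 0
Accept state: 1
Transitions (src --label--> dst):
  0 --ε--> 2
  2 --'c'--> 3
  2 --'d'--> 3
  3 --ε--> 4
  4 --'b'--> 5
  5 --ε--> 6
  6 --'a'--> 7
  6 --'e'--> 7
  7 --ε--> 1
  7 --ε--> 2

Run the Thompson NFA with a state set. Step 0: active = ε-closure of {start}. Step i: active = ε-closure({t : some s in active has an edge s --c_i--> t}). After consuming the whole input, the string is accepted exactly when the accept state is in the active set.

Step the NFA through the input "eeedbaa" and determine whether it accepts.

initial (ε-close {0}): {0,2}
'e' @ 1: {}  — state set empty
rest 'eedbaa' ignored (set empty)
after full input: {}  (accept=1 not in)

Answer: REJECT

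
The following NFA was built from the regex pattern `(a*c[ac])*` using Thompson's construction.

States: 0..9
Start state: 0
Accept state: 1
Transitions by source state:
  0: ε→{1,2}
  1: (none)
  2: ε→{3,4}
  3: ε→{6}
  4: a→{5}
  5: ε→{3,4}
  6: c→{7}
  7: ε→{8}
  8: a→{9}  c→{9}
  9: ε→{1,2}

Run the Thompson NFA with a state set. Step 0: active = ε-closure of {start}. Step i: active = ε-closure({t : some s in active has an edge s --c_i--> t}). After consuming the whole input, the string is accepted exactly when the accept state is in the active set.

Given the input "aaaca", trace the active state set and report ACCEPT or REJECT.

initial (ε-close {0}): {0,1,2,3,4,6}
'a' @ 1: {3,4,5,6}
'a' @ 2: {3,4,5,6}
'a' @ 3: {3,4,5,6}
'c' @ 4: {7,8}
'a' @ 5: {1,2,3,4,6,9}  (accept∈set)
end set {1,2,3,4,6,9} — state 1 in

Answer: ACCEPT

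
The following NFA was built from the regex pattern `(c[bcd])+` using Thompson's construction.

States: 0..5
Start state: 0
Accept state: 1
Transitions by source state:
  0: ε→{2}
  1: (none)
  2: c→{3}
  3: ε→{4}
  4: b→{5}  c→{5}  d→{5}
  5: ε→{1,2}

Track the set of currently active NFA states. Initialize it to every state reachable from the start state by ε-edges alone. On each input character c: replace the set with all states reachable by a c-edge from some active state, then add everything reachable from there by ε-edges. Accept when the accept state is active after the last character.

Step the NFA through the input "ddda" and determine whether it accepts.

Answer: REJECT

Steps:
initial (ε-close {0}): {0,2}
'd' @ 1: {}  — no active states
rest 'dda' ignored (set empty)
end set {} — state 1 not in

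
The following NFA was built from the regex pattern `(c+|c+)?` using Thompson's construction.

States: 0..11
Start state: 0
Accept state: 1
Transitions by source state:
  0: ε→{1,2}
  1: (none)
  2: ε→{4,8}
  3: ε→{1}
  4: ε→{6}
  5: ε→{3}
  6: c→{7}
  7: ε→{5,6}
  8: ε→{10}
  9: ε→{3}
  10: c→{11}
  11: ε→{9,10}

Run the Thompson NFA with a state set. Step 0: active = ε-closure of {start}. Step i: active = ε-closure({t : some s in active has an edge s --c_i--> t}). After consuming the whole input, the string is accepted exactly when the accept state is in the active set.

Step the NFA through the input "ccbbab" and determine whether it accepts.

Answer: REJECT

Trace:
S₀ = ε-closure({0}) = {0,1,2,4,6,8,10}
'c' @ 1: {1,3,5,6,7,9,10,11}  (accept∈set)
'c' @ 2: {1,3,5,6,7,9,10,11}  (accept∈set)
'b' @ 3: {}  — state set empty
rest 'bab' ignored (set empty)
final: {}; accept 1 not in set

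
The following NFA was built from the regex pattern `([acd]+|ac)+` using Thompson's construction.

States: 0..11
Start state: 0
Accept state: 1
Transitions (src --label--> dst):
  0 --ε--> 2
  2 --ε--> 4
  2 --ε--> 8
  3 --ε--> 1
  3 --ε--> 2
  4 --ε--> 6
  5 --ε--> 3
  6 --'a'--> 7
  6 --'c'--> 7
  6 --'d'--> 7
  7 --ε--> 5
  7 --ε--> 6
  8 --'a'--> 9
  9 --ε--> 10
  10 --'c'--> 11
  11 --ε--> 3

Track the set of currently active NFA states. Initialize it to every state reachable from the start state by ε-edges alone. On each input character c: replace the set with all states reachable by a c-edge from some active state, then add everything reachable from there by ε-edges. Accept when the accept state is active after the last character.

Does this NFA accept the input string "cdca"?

Answer: ACCEPT

Steps:
initial (ε-close {0}): {0,2,4,6,8}
'c' @ 1: {1,2,3,4,5,6,7,8}  ✓accept
'd' @ 2: {1,2,3,4,5,6,7,8}  ✓accept
'c' @ 3: {1,2,3,4,5,6,7,8}  ✓accept
'a' @ 4: {1,2,3,4,5,6,7,8,9,10}  ✓accept
final: {1,2,3,4,5,6,7,8,9,10}; accept 1 in set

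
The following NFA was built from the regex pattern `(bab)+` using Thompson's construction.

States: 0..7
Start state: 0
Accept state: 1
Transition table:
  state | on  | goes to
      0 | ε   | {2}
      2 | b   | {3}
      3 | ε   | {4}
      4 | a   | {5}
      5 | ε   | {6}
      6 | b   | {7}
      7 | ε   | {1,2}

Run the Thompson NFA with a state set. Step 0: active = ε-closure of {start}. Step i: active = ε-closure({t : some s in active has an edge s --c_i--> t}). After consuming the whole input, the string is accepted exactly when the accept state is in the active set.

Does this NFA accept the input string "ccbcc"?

initial (ε-close {0}): {0,2}
'c' @ 1: {}  — state set empty
rest 'cbcc' ignored (set empty)
end set {} — state 1 not in

Answer: REJECT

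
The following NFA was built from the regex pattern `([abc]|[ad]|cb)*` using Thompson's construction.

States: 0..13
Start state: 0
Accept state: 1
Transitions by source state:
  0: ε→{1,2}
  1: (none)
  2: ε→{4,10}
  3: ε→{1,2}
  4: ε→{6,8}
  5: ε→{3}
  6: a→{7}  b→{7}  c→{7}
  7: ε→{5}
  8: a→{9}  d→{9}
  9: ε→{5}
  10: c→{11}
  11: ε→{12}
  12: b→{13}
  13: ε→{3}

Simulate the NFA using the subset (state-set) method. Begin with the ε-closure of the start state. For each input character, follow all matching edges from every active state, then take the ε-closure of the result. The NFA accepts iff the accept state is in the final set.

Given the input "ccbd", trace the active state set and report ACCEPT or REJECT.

Answer: ACCEPT

Derivation:
S₀ = ε-closure({0}) = {0,1,2,4,6,8,10}
'c' @ 1: {1,2,3,4,5,6,7,8,10,11,12}  [accepting]
'c' @ 2: {1,2,3,4,5,6,7,8,10,11,12}  [accepting]
'b' @ 3: {1,2,3,4,5,6,7,8,10,13}  [accepting]
'd' @ 4: {1,2,3,4,5,6,8,9,10}  [accepting]
final: {1,2,3,4,5,6,8,9,10}; accept 1 in set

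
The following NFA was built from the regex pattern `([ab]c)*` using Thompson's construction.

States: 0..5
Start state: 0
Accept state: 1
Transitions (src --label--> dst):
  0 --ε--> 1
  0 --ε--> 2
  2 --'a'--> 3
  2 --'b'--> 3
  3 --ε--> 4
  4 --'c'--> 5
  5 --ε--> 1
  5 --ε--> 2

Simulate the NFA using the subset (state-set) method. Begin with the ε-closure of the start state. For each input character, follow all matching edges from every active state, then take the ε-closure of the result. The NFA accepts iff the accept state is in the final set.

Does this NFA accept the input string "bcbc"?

Answer: ACCEPT

Steps:
S₀ = ε-closure({0}) = {0,1,2}
'b' @ 1: {3,4}
'c' @ 2: {1,2,5}  (accept∈set)
'b' @ 3: {3,4}
'c' @ 4: {1,2,5}  (accept∈set)
after full input: {1,2,5}  (accept=1 in)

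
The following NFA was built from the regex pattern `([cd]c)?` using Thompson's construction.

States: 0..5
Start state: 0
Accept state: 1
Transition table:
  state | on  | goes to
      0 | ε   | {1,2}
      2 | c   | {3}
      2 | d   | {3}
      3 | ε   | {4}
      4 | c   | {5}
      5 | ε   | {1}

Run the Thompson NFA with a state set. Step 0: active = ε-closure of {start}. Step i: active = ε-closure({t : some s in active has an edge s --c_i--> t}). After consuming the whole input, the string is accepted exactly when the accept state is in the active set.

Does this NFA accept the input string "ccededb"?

Answer: REJECT

Trace:
initial (ε-close {0}): {0,1,2}
'c' @ 1: {3,4}
'c' @ 2: {1,5}  ✓accept
'e' @ 3: {}  — no active states
rest 'dedb' ignored (set empty)
after full input: {}  (accept=1 not in)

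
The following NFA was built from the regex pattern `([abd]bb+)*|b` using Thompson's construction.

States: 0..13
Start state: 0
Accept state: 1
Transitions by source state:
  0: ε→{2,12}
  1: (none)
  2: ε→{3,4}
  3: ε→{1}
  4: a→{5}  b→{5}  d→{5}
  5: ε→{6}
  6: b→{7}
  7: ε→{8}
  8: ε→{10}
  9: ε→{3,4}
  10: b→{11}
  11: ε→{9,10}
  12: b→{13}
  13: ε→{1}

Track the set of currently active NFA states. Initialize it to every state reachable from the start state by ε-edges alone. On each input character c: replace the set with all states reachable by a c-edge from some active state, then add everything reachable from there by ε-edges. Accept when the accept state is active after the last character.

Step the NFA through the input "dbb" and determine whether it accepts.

start: ε-closure({0}) = {0,1,2,3,4,12}
'd' @ 1: {5,6}
'b' @ 2: {7,8,10}
'b' @ 3: {1,3,4,9,10,11}  ✓accept
end set {1,3,4,9,10,11} — state 1 in

Answer: ACCEPT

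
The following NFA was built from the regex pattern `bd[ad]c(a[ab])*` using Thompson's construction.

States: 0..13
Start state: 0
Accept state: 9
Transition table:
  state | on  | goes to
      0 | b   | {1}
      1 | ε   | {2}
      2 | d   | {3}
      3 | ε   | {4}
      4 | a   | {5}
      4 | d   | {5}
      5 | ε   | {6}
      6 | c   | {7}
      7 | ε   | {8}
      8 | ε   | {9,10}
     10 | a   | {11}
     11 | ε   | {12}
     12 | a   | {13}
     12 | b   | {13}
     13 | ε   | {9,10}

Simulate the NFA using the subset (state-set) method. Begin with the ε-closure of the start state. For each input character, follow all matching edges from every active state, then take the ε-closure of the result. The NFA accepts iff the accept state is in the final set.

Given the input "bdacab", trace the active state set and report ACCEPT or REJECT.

Answer: ACCEPT

Steps:
S₀ = ε-closure({0}) = {0}
'b' @ 1: {1,2}
'd' @ 2: {3,4}
'a' @ 3: {5,6}
'c' @ 4: {7,8,9,10}  ✓accept
'a' @ 5: {11,12}
'b' @ 6: {9,10,13}  ✓accept
end set {9,10,13} — state 9 in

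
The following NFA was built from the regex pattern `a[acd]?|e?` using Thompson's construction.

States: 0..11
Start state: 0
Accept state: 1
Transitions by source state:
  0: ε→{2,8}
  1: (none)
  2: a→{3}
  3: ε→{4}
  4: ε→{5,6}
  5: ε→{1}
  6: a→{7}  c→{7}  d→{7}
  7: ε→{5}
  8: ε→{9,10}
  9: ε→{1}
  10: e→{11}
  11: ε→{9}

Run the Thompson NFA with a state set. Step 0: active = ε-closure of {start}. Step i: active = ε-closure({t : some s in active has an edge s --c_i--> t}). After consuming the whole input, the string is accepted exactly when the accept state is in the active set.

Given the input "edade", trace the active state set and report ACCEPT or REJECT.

Answer: REJECT

Steps:
start: ε-closure({0}) = {0,1,2,8,9,10}
'e' @ 1: {1,9,11}  [accepting]
'd' @ 2: {}  — state set empty
rest 'ade' ignored (set empty)
end set {} — state 1 not in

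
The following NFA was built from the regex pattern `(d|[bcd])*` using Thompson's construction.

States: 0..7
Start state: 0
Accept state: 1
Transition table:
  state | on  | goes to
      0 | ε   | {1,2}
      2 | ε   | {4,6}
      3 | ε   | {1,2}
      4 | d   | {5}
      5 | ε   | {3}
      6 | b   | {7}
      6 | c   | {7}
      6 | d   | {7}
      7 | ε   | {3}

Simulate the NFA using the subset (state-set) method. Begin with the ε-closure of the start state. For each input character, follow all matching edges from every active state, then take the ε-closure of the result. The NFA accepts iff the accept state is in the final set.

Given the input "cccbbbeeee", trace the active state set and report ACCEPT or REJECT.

Answer: REJECT

Trace:
initial (ε-close {0}): {0,1,2,4,6}
'c' @ 1: {1,2,3,4,6,7}  ✓accept
'c' @ 2: {1,2,3,4,6,7}  ✓accept
'c' @ 3: {1,2,3,4,6,7}  ✓accept
'b' @ 4: {1,2,3,4,6,7}  ✓accept
'b' @ 5: {1,2,3,4,6,7}  ✓accept
'b' @ 6: {1,2,3,4,6,7}  ✓accept
'e' @ 7: {}  — no active states
rest 'eee' ignored (set empty)
after full input: {}  (accept=1 not in)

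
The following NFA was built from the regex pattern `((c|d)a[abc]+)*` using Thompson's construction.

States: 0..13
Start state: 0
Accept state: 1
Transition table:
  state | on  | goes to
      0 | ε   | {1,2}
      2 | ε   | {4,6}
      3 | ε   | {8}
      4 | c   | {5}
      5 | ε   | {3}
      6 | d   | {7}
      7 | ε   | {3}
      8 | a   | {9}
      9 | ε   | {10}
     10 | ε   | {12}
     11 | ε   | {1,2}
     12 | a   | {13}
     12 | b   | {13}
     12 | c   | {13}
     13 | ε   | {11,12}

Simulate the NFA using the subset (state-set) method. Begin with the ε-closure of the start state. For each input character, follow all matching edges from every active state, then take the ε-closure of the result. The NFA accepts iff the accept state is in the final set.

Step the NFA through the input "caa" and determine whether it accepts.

Answer: ACCEPT

Steps:
start: ε-closure({0}) = {0,1,2,4,6}
'c' @ 1: {3,5,8}
'a' @ 2: {9,10,12}
'a' @ 3: {1,2,4,6,11,12,13}  ✓accept
final: {1,2,4,6,11,12,13}; accept 1 in set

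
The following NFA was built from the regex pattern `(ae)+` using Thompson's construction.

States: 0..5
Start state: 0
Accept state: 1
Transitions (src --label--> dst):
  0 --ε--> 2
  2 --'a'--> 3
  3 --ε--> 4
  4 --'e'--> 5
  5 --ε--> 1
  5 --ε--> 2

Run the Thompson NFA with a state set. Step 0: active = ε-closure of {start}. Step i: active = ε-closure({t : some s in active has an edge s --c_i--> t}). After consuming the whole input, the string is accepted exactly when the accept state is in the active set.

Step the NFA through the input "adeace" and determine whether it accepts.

initial (ε-close {0}): {0,2}
'a' @ 1: {3,4}
'd' @ 2: {}  — no active states
rest 'eace' ignored (set empty)
final: {}; accept 1 not in set

Answer: REJECT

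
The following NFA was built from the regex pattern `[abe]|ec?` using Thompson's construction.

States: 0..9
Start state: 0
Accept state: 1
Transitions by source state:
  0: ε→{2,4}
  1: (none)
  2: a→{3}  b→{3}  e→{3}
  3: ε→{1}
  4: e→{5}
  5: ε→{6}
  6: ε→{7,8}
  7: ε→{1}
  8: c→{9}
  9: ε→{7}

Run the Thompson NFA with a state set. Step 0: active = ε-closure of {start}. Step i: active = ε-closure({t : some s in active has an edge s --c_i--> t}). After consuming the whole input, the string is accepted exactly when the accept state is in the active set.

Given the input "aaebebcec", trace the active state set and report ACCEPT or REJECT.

Answer: REJECT

Trace:
S₀ = ε-closure({0}) = {0,2,4}
'a' @ 1: {1,3}  [accepting]
'a' @ 2: {}  — dead — no transitions
rest 'ebebcec' ignored (set empty)
end set {} — state 1 not in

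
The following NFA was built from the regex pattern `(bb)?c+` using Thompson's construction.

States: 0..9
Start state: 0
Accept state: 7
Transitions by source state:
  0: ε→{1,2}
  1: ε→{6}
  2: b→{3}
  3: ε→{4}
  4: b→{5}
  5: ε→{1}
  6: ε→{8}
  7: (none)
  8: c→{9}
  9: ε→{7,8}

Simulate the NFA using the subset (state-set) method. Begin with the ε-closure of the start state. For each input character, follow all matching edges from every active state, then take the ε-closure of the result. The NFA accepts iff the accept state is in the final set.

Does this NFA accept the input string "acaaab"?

initial (ε-close {0}): {0,1,2,6,8}
'a' @ 1: {}  — state set empty
rest 'caaab' ignored (set empty)
end set {} — state 7 not in

Answer: REJECT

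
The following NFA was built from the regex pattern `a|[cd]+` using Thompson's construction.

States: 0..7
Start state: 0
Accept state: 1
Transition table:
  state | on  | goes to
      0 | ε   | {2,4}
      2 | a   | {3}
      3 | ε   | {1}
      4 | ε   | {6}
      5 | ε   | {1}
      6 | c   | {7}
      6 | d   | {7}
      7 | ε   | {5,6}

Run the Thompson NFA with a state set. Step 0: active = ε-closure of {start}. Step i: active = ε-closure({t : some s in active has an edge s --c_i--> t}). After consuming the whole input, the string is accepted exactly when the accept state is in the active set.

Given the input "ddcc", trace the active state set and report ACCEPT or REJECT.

Answer: ACCEPT

Derivation:
S₀ = ε-closure({0}) = {0,2,4,6}
'd' @ 1: {1,5,6,7}  (accept∈set)
'd' @ 2: {1,5,6,7}  (accept∈set)
'c' @ 3: {1,5,6,7}  (accept∈set)
'c' @ 4: {1,5,6,7}  (accept∈set)
final: {1,5,6,7}; accept 1 in set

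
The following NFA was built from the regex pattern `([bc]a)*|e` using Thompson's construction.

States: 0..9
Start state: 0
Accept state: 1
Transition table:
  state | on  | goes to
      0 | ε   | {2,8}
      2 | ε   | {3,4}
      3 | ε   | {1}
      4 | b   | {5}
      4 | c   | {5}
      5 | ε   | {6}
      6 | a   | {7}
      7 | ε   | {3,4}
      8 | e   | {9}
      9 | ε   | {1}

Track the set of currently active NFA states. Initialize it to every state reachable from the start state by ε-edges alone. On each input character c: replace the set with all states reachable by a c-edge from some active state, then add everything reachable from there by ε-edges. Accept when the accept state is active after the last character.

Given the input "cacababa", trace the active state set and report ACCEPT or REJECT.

S₀ = ε-closure({0}) = {0,1,2,3,4,8}
'c' @ 1: {5,6}
'a' @ 2: {1,3,4,7}  (accept∈set)
'c' @ 3: {5,6}
'a' @ 4: {1,3,4,7}  (accept∈set)
'b' @ 5: {5,6}
'a' @ 6: {1,3,4,7}  (accept∈set)
'b' @ 7: {5,6}
'a' @ 8: {1,3,4,7}  (accept∈set)
final: {1,3,4,7}; accept 1 in set

Answer: ACCEPT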